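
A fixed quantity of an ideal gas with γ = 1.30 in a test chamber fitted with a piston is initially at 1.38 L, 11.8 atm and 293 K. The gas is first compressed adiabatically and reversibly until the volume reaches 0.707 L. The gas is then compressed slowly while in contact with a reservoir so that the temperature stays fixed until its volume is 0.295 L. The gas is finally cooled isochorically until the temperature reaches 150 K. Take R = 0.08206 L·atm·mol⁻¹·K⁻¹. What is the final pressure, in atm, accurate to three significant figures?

Adiabatic (γ = 1.30), T V^(γ−1) and P V^γ constant: T₂ = T₁·(V₁/V₂)^(γ−1) = 358.1 K; P₂ = P₁·(V₁/V₂)^γ = 28.15 atm.
T constant ⇒ Boyle's law P V = const: T₃ = T₂; P₃ = P₂·(V₂/V₃) = 67.46 atm.
V constant ⇒ P ∝ T: V₄ = V₃; P₄ = P₃·(T₄/T₃) = 28.26 atm.

P₄ ≈ 28.3 atm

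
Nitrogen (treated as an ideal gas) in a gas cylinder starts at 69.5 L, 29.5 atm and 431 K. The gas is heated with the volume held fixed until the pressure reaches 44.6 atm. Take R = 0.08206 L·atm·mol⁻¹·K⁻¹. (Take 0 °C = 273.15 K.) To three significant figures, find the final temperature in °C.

T₂ ≈ 378 °C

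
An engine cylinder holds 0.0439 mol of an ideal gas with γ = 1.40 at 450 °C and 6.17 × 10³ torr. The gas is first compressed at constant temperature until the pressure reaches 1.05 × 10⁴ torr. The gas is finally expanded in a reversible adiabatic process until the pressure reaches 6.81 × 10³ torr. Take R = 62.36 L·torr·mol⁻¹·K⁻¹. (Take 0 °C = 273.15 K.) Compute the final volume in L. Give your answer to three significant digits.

V₃ ≈ 0.257 L

Convert: T₁ = 723.1 K.
From PV = nRT: V₁ = nRT₁/P₁ = 0.3209 L.
T constant ⇒ Boyle's law P V = const: T₂ = T₁; V₂ = V₁·(P₁/P₂) = 0.1885 L.
Adiabatic (γ = 1.40), T V^(γ−1) and P V^γ constant: T₃ = T₂·(P₃/P₂)^((γ−1)/γ) = 639.0 K; V₃ = V₂·(P₂/P₃)^(1/γ) = 0.2569 L.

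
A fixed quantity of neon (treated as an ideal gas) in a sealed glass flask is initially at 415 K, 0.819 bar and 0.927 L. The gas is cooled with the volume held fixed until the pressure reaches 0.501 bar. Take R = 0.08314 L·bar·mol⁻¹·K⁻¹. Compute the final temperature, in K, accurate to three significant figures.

T₂ ≈ 254 K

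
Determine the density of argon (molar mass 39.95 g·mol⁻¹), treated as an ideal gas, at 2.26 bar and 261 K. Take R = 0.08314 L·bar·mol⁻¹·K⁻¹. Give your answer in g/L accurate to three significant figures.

ρ ≈ 4.16 g/L

ρ = PM/(RT) = (2.26 × 39.95) / (0.08314 × 261.0)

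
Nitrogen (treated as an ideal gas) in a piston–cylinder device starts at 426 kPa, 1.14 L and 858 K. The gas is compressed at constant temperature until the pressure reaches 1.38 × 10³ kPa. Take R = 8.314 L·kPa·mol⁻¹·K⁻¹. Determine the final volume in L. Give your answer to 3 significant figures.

Isothermal, so P V is constant: T₂ = T₁; V₂ = V₁·(P₁/P₂) = 0.3519 L.

V₂ ≈ 0.352 L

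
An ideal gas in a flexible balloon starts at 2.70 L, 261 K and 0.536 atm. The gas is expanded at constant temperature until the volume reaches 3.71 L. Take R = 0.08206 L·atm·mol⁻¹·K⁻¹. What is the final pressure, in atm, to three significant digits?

P₂ ≈ 0.390 atm

T constant ⇒ Boyle's law P V = const: T₂ = T₁; P₂ = P₁·(V₁/V₂) = 0.3901 atm.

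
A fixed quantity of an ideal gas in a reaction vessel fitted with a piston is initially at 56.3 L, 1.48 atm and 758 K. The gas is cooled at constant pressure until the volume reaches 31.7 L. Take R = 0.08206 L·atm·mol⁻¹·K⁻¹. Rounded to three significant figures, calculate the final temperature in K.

T₂ ≈ 427 K

Isobaric, so V/T is constant: P₂ = P₁; T₂ = T₁·(V₂/V₁) = 426.8 K.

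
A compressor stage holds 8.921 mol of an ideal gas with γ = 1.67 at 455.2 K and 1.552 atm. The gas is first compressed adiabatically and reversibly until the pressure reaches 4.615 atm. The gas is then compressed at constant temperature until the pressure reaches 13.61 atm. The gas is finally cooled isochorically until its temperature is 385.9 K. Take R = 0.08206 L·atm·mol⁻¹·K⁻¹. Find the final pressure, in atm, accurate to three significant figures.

From PV = nRT: V₁ = nRT₁/P₁ = 214.7 L.
Adiabatic (γ = 1.67), T V^(γ−1) and P V^γ constant: T₂ = T₁·(P₂/P₁)^((γ−1)/γ) = 704.8 K; V₂ = V₁·(P₁/P₂)^(1/γ) = 111.8 L.
Isothermal, so P V is constant: T₃ = T₂; V₃ = V₂·(P₂/P₃) = 37.91 L.
Isochoric, so P/T is constant: V₄ = V₃; P₄ = P₃·(T₄/T₃) = 7.452 atm.

P₄ ≈ 7.45 atm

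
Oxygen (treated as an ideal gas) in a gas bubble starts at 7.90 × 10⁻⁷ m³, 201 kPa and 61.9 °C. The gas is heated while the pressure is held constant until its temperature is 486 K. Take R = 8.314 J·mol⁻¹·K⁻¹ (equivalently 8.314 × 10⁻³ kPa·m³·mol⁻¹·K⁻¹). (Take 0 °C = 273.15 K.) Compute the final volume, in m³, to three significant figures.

Convert: T₁ = 335.0 K.
Isobaric, so V/T is constant: P₂ = P₁; V₂ = V₁·(T₂/T₁) = 1.146e-06 m³.

V₂ ≈ 1.15e-06 m³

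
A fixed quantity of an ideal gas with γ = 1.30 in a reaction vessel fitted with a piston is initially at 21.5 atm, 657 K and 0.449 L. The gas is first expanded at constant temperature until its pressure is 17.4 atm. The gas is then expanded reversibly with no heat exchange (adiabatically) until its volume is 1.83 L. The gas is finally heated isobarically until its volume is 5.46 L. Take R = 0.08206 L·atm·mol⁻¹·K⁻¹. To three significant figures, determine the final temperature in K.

T constant ⇒ Boyle's law P V = const: T₂ = T₁; V₂ = V₁·(P₁/P₂) = 0.5548 L.
Reversible adiabatic, γ = 1.30: T₃ = T₂·(V₂/V₃)^(γ−1) = 459.3 K; P₃ = P₂·(V₂/V₃)^γ = 3.688 atm.
P constant ⇒ V ∝ T: P₄ = P₃; T₄ = T₃·(V₄/V₃) = 1370 K.

T₄ ≈ 1.37e+03 K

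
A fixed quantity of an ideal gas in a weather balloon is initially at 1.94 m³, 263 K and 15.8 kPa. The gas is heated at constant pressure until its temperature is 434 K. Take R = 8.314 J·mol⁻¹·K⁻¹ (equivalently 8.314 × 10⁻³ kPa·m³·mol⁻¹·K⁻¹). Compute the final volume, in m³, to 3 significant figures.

V₂ ≈ 3.20 m³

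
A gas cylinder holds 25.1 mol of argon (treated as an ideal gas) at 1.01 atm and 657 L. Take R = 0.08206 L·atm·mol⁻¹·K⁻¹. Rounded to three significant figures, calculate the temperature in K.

PV = nRT ⇒ T = PV/(nR) = (1.01 × 657) / (25.1 × 0.08206)

T ≈ 322 K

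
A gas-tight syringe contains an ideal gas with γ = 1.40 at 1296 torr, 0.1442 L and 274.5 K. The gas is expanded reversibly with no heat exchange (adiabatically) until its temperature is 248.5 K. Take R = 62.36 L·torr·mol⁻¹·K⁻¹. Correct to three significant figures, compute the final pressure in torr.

Adiabatic (γ = 1.40), T V^(γ−1) and P V^γ constant: P₂ = P₁·(T₂/T₁)^(γ/(γ−1)) = 914.8 torr; V₂ = V₁·(T₁/T₂)^(1/(γ−1)) = 0.1849 L.

P₂ ≈ 915 torr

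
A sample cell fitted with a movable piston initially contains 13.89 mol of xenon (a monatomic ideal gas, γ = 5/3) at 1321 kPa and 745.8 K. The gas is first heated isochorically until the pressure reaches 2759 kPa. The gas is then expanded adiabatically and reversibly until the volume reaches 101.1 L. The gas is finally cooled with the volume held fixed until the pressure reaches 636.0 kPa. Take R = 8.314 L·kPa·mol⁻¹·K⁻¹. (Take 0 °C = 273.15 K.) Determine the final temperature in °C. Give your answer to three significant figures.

T₄ ≈ 284 °C

From PV = nRT: V₁ = nRT₁/P₁ = 65.20 L.
V constant ⇒ P ∝ T: V₂ = V₁; T₂ = T₁·(P₂/P₁) = 1558 K.
Adiabatic (γ = 5/3), T V^(γ−1) and P V^γ constant: T₃ = T₂·(V₂/V₃)^(γ−1) = 1163 K; P₃ = P₂·(V₂/V₃)^γ = 1328 kPa.
Isochoric, so P/T is constant: V₄ = V₃; T₄ = T₃·(P₄/P₃) = 556.8 K.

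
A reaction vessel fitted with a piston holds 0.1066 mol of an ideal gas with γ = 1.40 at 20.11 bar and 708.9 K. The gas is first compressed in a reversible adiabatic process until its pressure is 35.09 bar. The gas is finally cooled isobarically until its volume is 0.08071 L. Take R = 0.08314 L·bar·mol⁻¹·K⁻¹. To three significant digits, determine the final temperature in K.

From PV = nRT: V₁ = nRT₁/P₁ = 0.3124 L.
Adiabatic (γ = 1.40), T V^(γ−1) and P V^γ constant: T₂ = T₁·(P₂/P₁)^((γ−1)/γ) = 831.1 K; V₂ = V₁·(P₁/P₂)^(1/γ) = 0.2099 L.
P constant ⇒ V ∝ T: P₃ = P₂; T₃ = T₂·(V₃/V₂) = 319.6 K.

T₃ ≈ 320 K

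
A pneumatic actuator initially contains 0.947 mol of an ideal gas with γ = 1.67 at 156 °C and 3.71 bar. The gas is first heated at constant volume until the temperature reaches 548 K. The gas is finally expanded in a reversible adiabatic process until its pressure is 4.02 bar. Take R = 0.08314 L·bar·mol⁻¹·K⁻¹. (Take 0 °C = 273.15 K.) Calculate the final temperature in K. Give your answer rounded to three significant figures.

T₃ ≈ 513 K

Convert: T₁ = 429.1 K.
From PV = nRT: V₁ = nRT₁/P₁ = 9.107 L.
Isochoric, so P/T is constant: V₂ = V₁; P₂ = P₁·(T₂/T₁) = 4.737 bar.
Adiabatic (γ = 1.67), T V^(γ−1) and P V^γ constant: T₃ = T₂·(P₃/P₂)^((γ−1)/γ) = 513.1 K; V₃ = V₂·(P₂/P₃)^(1/γ) = 10.05 L.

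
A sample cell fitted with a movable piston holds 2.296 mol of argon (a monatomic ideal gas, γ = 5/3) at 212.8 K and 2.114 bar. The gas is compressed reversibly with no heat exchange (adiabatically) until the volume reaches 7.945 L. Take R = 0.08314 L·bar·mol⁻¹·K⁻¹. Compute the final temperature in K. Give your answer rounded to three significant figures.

T₂ ≈ 383 K

From PV = nRT: V₁ = nRT₁/P₁ = 19.22 L.
Adiabatic (γ = 5/3), T V^(γ−1) and P V^γ constant: T₂ = T₁·(V₁/V₂)^(γ−1) = 383.4 K; P₂ = P₁·(V₁/V₂)^γ = 9.212 bar.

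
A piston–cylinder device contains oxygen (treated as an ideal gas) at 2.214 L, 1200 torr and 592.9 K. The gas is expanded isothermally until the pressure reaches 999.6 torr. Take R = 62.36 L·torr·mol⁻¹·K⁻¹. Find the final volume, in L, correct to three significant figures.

V₂ ≈ 2.66 L

Isothermal, so P V is constant: T₂ = T₁; V₂ = V₁·(P₁/P₂) = 2.658 L.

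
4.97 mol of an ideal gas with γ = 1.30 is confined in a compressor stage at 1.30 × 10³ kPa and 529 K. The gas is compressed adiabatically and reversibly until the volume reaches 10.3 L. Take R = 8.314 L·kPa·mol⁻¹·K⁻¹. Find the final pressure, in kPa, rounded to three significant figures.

P₂ ≈ 2.46e+03 kPa

From PV = nRT: V₁ = nRT₁/P₁ = 16.81 L.
Reversible adiabatic, γ = 1.30: T₂ = T₁·(V₁/V₂)^(γ−1) = 612.8 K; P₂ = P₁·(V₁/V₂)^γ = 2458 kPa.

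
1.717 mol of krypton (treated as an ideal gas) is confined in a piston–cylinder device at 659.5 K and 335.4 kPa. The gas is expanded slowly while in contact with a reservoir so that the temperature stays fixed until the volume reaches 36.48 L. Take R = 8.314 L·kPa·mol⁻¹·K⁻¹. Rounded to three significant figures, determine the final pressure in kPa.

P₂ ≈ 258 kPa

From PV = nRT: V₁ = nRT₁/P₁ = 28.07 L.
Isothermal, so P V is constant: T₂ = T₁; P₂ = P₁·(V₁/V₂) = 258.1 kPa.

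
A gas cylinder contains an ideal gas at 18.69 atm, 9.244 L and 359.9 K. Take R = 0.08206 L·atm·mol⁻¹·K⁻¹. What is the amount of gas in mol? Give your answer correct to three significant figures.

PV = nRT ⇒ n = PV/(RT) = (18.69 × 9.244) / (0.08206 × 359.9)

n ≈ 5.85 mol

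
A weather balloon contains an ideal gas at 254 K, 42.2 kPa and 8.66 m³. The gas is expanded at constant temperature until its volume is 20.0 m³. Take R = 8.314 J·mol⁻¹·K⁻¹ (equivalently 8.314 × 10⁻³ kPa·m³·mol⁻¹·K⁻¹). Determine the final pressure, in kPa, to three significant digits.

P₂ ≈ 18.3 kPa

T constant ⇒ Boyle's law P V = const: T₂ = T₁; P₂ = P₁·(V₁/V₂) = 18.27 kPa.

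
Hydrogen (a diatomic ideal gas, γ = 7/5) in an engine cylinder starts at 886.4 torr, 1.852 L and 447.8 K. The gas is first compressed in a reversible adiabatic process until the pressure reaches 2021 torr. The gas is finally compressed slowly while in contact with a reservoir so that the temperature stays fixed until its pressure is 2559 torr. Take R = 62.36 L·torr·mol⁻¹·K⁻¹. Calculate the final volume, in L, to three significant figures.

V₃ ≈ 0.812 L

Adiabatic (γ = 7/5), T V^(γ−1) and P V^γ constant: T₂ = T₁·(P₂/P₁)^((γ−1)/γ) = 566.7 K; V₂ = V₁·(P₁/P₂)^(1/γ) = 1.028 L.
T constant ⇒ Boyle's law P V = const: T₃ = T₂; V₃ = V₂·(P₂/P₃) = 0.8118 L.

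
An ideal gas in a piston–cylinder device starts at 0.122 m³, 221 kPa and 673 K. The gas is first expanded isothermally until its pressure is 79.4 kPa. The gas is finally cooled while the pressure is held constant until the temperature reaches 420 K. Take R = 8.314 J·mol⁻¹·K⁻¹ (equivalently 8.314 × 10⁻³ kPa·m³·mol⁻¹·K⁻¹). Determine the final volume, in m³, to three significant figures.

T constant ⇒ Boyle's law P V = const: T₂ = T₁; V₂ = V₁·(P₁/P₂) = 0.3396 m³.
Isobaric, so V/T is constant: P₃ = P₂; V₃ = V₂·(T₃/T₂) = 0.2119 m³.

V₃ ≈ 0.212 m³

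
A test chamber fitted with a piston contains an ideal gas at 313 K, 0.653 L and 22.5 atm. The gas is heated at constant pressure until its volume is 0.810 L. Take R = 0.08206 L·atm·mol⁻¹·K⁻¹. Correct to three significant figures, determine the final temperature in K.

T₂ ≈ 388 K

Isobaric, so V/T is constant: P₂ = P₁; T₂ = T₁·(V₂/V₁) = 388.3 K.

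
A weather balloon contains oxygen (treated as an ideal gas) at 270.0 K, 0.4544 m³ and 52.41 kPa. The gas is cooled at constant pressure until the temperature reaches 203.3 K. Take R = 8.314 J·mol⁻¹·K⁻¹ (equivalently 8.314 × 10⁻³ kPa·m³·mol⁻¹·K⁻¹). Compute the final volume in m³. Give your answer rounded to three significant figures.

V₂ ≈ 0.342 m³

P constant ⇒ V ∝ T: P₂ = P₁; V₂ = V₁·(T₂/T₁) = 0.3421 m³.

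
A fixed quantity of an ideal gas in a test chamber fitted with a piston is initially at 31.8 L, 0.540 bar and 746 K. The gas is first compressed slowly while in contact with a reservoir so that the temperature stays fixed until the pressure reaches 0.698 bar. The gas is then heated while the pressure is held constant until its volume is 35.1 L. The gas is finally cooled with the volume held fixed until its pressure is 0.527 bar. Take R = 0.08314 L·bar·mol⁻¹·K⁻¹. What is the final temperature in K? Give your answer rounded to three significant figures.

T constant ⇒ Boyle's law P V = const: T₂ = T₁; V₂ = V₁·(P₁/P₂) = 24.60 L.
Isobaric, so V/T is constant: P₃ = P₂; T₃ = T₂·(V₃/V₂) = 1064 K.
Isochoric, so P/T is constant: V₄ = V₃; T₄ = T₃·(P₄/P₃) = 803.6 K.

T₄ ≈ 804 K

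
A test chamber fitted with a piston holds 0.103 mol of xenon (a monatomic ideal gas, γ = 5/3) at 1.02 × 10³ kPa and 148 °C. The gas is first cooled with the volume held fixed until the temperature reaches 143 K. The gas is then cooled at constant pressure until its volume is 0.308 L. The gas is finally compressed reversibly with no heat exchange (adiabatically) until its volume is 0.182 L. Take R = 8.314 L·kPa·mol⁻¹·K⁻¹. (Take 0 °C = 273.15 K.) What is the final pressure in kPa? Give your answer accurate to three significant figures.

Convert: T₁ = 421.1 K.
From PV = nRT: V₁ = nRT₁/P₁ = 0.3536 L.
Isochoric, so P/T is constant: V₂ = V₁; P₂ = P₁·(T₂/T₁) = 346.3 kPa.
Isobaric, so V/T is constant: P₃ = P₂; T₃ = T₂·(V₃/V₂) = 124.6 K.
Adiabatic (γ = 5/3), T V^(γ−1) and P V^γ constant: T₄ = T₃·(V₃/V₄)^(γ−1) = 176.9 K; P₄ = P₃·(V₃/V₄)^γ = 832.3 kPa.

P₄ ≈ 832 kPa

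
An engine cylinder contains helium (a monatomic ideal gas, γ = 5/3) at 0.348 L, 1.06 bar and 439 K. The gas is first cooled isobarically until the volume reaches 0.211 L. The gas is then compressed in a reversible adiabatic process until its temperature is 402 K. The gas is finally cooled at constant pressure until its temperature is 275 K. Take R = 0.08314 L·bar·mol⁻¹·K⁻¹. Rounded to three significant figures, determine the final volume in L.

P constant ⇒ V ∝ T: P₂ = P₁; T₂ = T₁·(V₂/V₁) = 266.2 K.
Adiabatic (γ = 5/3), T V^(γ−1) and P V^γ constant: P₃ = P₂·(T₃/T₂)^(γ/(γ−1)) = 2.971 bar; V₃ = V₂·(T₂/T₃)^(1/(γ−1)) = 0.1137 L.
P constant ⇒ V ∝ T: P₄ = P₃; V₄ = V₃·(T₄/T₃) = 0.07777 L.

V₄ ≈ 0.0778 L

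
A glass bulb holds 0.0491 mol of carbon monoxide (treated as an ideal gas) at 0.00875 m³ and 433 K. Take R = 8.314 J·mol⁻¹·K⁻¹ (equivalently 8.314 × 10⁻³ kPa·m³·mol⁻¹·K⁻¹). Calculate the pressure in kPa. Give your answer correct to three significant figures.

PV = nRT ⇒ P = nRT/V = (0.0491 × 8.314 × 10⁻³ × 433) / 0.00875

P ≈ 20.2 kPa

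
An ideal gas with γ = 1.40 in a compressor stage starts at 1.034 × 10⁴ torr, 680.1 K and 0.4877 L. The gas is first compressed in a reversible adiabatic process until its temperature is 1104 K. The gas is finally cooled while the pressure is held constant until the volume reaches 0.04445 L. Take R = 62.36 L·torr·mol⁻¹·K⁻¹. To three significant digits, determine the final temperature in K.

Adiabatic (γ = 1.40), T V^(γ−1) and P V^γ constant: P₂ = P₁·(T₂/T₁)^(γ/(γ−1)) = 5.635e+04 torr; V₂ = V₁·(T₁/T₂)^(1/(γ−1)) = 0.1453 L.
Isobaric, so V/T is constant: P₃ = P₂; T₃ = T₂·(V₃/V₂) = 337.8 K.

T₃ ≈ 338 K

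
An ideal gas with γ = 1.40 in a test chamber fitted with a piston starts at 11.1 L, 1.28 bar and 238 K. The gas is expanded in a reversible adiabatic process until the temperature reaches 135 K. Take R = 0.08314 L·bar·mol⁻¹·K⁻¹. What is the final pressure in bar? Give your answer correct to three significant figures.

P₂ ≈ 0.176 bar

Reversible adiabatic, γ = 1.40: P₂ = P₁·(T₂/T₁)^(γ/(γ−1)) = 0.1759 bar; V₂ = V₁·(T₁/T₂)^(1/(γ−1)) = 45.81 L.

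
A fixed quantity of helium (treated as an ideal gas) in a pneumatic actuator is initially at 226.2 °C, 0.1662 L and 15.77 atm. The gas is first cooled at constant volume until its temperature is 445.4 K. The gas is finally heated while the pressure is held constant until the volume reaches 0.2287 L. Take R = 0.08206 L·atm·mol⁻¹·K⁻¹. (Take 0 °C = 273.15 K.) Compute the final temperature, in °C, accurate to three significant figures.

T₃ ≈ 340 °C

Convert: T₁ = 499.3 K.
V constant ⇒ P ∝ T: V₂ = V₁; P₂ = P₁·(T₂/T₁) = 14.07 atm.
P constant ⇒ V ∝ T: P₃ = P₂; T₃ = T₂·(V₃/V₂) = 612.9 K.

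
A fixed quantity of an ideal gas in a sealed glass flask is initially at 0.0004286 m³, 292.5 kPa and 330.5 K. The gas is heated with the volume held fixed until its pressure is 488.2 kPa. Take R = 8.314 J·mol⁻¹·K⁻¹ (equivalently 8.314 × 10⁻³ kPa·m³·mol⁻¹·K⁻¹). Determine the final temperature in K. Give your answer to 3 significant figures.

T₂ ≈ 552 K

Isochoric, so P/T is constant: V₂ = V₁; T₂ = T₁·(P₂/P₁) = 551.6 K.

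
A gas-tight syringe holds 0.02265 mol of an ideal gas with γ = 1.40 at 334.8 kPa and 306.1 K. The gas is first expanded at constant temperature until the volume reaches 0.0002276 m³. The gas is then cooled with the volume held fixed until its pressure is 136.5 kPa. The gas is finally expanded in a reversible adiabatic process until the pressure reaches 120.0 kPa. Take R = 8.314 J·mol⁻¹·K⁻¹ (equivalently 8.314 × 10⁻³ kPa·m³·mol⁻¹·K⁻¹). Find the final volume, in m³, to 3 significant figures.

From PV = nRT: V₁ = nRT₁/P₁ = 0.0001722 m³.
T constant ⇒ Boyle's law P V = const: T₂ = T₁; P₂ = P₁·(V₁/V₂) = 253.3 kPa.
Isochoric, so P/T is constant: V₃ = V₂; T₃ = T₂·(P₃/P₂) = 165.0 K.
Reversible adiabatic, γ = 1.40: T₄ = T₃·(P₄/P₃)^((γ−1)/γ) = 159.0 K; V₄ = V₃·(P₃/P₄)^(1/γ) = 0.0002495 m³.

V₄ ≈ 0.000250 m³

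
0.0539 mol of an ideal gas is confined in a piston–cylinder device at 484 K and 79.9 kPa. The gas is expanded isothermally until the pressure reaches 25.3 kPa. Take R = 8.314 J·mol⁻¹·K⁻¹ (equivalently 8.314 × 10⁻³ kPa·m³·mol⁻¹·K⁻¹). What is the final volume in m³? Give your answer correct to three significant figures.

V₂ ≈ 0.00857 m³

From PV = nRT: V₁ = nRT₁/P₁ = 0.002715 m³.
T constant ⇒ Boyle's law P V = const: T₂ = T₁; V₂ = V₁·(P₁/P₂) = 0.008573 m³.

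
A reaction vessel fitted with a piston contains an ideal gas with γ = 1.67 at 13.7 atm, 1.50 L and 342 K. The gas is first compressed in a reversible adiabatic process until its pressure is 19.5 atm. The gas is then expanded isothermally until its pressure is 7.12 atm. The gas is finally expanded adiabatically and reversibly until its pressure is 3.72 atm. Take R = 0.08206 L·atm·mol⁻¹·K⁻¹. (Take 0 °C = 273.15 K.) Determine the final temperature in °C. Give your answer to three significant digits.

Reversible adiabatic, γ = 1.67: T₂ = T₁·(P₂/P₁)^((γ−1)/γ) = 394.0 K; V₂ = V₁·(P₁/P₂)^(1/γ) = 1.214 L.
T constant ⇒ Boyle's law P V = const: T₃ = T₂; V₃ = V₂·(P₂/P₃) = 3.325 L.
Adiabatic (γ = 1.67), T V^(γ−1) and P V^γ constant: T₄ = T₃·(P₄/P₃)^((γ−1)/γ) = 303.7 K; V₄ = V₃·(P₃/P₄)^(1/γ) = 4.905 L.

T₄ ≈ 30.5 °C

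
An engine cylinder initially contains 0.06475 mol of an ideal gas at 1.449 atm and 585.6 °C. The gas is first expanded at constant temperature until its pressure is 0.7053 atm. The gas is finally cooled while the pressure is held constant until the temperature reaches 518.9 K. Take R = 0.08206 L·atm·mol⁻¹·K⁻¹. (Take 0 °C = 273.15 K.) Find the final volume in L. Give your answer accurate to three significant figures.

V₃ ≈ 3.91 L

Convert: T₁ = 858.8 K.
From PV = nRT: V₁ = nRT₁/P₁ = 3.149 L.
Isothermal, so P V is constant: T₂ = T₁; V₂ = V₁·(P₁/P₂) = 6.469 L.
Isobaric, so V/T is constant: P₃ = P₂; V₃ = V₂·(T₃/T₂) = 3.909 L.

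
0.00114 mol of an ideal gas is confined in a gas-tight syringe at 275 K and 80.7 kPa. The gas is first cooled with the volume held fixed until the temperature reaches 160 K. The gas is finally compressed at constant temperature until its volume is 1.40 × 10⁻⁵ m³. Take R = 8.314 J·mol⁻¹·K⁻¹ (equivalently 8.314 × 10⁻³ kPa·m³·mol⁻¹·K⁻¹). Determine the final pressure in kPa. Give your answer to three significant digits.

From PV = nRT: V₁ = nRT₁/P₁ = 3.230e-05 m³.
Isochoric, so P/T is constant: V₂ = V₁; P₂ = P₁·(T₂/T₁) = 46.95 kPa.
T constant ⇒ Boyle's law P V = const: T₃ = T₂; P₃ = P₂·(V₂/V₃) = 108.3 kPa.

P₃ ≈ 108 kPa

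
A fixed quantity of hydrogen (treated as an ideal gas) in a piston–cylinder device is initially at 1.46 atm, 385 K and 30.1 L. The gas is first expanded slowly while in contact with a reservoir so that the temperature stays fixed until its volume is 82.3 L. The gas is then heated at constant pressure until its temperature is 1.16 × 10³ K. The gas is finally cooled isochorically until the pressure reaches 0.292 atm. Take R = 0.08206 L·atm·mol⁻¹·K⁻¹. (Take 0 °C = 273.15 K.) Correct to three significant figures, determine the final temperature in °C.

T₄ ≈ 361 °C

T constant ⇒ Boyle's law P V = const: T₂ = T₁; P₂ = P₁·(V₁/V₂) = 0.5340 atm.
Isobaric, so V/T is constant: P₃ = P₂; V₃ = V₂·(T₃/T₂) = 248.0 L.
Isochoric, so P/T is constant: V₄ = V₃; T₄ = T₃·(P₄/P₃) = 634.3 K.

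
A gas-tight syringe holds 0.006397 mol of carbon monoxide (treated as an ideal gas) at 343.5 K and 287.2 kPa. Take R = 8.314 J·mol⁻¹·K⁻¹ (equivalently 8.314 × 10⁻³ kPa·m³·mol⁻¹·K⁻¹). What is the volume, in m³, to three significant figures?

V ≈ 6.36e-05 m³

PV = nRT ⇒ V = nRT/P = (0.006397 × 8.314 × 10⁻³ × 343.5) / 287.2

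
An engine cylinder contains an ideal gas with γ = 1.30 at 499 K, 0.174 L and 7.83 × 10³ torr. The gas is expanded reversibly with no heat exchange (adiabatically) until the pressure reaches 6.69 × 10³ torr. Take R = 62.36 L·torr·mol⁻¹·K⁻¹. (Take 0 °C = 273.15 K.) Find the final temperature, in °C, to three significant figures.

T₂ ≈ 208 °C

Adiabatic (γ = 1.30), T V^(γ−1) and P V^γ constant: T₂ = T₁·(P₂/P₁)^((γ−1)/γ) = 481.2 K; V₂ = V₁·(P₁/P₂)^(1/γ) = 0.1964 L.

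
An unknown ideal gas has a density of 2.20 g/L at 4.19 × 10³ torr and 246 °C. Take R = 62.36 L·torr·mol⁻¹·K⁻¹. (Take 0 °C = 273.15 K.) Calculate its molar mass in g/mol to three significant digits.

M ≈ 17.0 g/mol

ρ = PM/(RT) ⇒ M = ρRT/P = (2.20 × 62.36 × 519.1) / 4.19e+03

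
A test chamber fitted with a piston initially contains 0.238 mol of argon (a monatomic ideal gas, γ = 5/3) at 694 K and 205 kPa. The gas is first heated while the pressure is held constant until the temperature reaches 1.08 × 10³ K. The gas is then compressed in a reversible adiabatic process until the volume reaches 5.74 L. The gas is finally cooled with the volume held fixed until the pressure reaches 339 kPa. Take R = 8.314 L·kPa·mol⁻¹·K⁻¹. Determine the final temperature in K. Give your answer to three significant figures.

T₄ ≈ 983 K

From PV = nRT: V₁ = nRT₁/P₁ = 6.699 L.
P constant ⇒ V ∝ T: P₂ = P₁; V₂ = V₁·(T₂/T₁) = 10.42 L.
Reversible adiabatic, γ = 5/3: T₃ = T₂·(V₂/V₃)^(γ−1) = 1608 K; P₃ = P₂·(V₂/V₃)^γ = 554.2 kPa.
V constant ⇒ P ∝ T: V₄ = V₃; T₄ = T₃·(P₄/P₃) = 983.4 K.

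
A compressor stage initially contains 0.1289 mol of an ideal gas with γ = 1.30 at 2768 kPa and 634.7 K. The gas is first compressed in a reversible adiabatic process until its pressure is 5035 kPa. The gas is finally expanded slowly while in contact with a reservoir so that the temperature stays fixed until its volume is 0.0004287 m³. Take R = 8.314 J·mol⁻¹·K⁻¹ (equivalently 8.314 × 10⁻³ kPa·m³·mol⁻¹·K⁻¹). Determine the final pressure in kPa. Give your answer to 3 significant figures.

From PV = nRT: V₁ = nRT₁/P₁ = 0.0002457 m³.
Adiabatic (γ = 1.30), T V^(γ−1) and P V^γ constant: T₂ = T₁·(P₂/P₁)^((γ−1)/γ) = 728.7 K; V₂ = V₁·(P₁/P₂)^(1/γ) = 0.0001551 m³.
T constant ⇒ Boyle's law P V = const: T₃ = T₂; P₃ = P₂·(V₂/V₃) = 1822 kPa.

P₃ ≈ 1.82e+03 kPa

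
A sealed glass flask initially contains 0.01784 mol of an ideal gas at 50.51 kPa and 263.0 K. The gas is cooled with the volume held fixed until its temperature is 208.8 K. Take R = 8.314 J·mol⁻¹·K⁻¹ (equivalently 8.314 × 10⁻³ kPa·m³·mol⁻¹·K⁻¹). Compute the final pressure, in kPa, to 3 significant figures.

P₂ ≈ 40.1 kPa

From PV = nRT: V₁ = nRT₁/P₁ = 0.0007723 m³.
V constant ⇒ P ∝ T: V₂ = V₁; P₂ = P₁·(T₂/T₁) = 40.10 kPa.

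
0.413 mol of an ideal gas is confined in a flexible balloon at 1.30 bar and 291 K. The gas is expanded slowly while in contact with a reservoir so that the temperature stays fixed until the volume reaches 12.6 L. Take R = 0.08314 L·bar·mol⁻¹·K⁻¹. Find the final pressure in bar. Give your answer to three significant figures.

P₂ ≈ 0.793 bar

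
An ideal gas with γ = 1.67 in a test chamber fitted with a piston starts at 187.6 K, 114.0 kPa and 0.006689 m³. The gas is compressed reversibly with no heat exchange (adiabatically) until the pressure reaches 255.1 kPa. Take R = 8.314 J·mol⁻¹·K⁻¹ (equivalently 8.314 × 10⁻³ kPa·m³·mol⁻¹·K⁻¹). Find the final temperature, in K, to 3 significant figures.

T₂ ≈ 259 K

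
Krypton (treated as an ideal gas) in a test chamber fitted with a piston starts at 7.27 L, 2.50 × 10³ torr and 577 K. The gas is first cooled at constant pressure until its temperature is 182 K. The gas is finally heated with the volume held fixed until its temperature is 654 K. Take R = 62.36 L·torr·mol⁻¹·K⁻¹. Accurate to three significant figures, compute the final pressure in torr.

P₃ ≈ 8.98e+03 torr

P constant ⇒ V ∝ T: P₂ = P₁; V₂ = V₁·(T₂/T₁) = 2.293 L.
V constant ⇒ P ∝ T: V₃ = V₂; P₃ = P₂·(T₃/T₂) = 8984 torr.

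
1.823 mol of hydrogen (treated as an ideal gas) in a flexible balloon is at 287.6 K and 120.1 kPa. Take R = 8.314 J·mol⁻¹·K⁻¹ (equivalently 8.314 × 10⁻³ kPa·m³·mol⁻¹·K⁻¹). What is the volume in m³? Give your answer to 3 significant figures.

PV = nRT ⇒ V = nRT/P = (1.823 × 8.314 × 10⁻³ × 287.6) / 120.1

V ≈ 0.0363 m³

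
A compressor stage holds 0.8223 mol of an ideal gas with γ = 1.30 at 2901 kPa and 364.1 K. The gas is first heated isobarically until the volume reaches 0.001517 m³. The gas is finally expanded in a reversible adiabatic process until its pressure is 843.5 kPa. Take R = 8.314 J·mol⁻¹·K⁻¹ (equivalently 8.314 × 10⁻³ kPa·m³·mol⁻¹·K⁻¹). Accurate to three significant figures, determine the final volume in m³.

V₃ ≈ 0.00392 m³

From PV = nRT: V₁ = nRT₁/P₁ = 0.0008581 m³.
P constant ⇒ V ∝ T: P₂ = P₁; T₂ = T₁·(V₂/V₁) = 643.7 K.
Reversible adiabatic, γ = 1.30: T₃ = T₂·(P₃/P₂)^((γ−1)/γ) = 484.1 K; V₃ = V₂·(P₂/P₃)^(1/γ) = 0.003923 m³.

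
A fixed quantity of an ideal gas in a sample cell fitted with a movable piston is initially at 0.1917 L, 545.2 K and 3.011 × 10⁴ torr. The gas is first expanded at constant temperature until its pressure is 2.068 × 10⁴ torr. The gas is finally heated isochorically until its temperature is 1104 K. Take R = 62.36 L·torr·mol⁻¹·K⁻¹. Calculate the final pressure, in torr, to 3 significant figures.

P₃ ≈ 4.19e+04 torr

T constant ⇒ Boyle's law P V = const: T₂ = T₁; V₂ = V₁·(P₁/P₂) = 0.2791 L.
Isochoric, so P/T is constant: V₃ = V₂; P₃ = P₂·(T₃/T₂) = 4.188e+04 torr.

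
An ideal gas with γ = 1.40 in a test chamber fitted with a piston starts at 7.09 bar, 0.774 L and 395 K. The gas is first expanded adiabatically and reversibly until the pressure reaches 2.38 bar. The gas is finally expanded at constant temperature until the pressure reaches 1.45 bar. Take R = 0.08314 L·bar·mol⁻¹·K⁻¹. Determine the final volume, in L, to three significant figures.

Adiabatic (γ = 1.40), T V^(γ−1) and P V^γ constant: T₂ = T₁·(P₂/P₁)^((γ−1)/γ) = 289.2 K; V₂ = V₁·(P₁/P₂)^(1/γ) = 1.688 L.
T constant ⇒ Boyle's law P V = const: T₃ = T₂; V₃ = V₂·(P₂/P₃) = 2.771 L.

V₃ ≈ 2.77 L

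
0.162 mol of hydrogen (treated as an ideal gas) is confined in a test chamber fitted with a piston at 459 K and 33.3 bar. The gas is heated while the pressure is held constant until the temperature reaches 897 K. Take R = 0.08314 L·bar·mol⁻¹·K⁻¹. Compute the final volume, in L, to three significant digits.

From PV = nRT: V₁ = nRT₁/P₁ = 0.1856 L.
P constant ⇒ V ∝ T: P₂ = P₁; V₂ = V₁·(T₂/T₁) = 0.3628 L.

V₂ ≈ 0.363 L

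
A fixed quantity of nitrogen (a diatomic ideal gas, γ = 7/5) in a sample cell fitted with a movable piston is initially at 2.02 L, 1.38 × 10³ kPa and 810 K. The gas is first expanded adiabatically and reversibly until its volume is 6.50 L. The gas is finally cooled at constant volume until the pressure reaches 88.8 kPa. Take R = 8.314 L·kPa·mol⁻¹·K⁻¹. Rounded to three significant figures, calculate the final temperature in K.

T₃ ≈ 168 K

Reversible adiabatic, γ = 7/5: T₂ = T₁·(V₁/V₂)^(γ−1) = 507.5 K; P₂ = P₁·(V₁/V₂)^γ = 268.7 kPa.
Isochoric, so P/T is constant: V₃ = V₂; T₃ = T₂·(P₃/P₂) = 167.7 K.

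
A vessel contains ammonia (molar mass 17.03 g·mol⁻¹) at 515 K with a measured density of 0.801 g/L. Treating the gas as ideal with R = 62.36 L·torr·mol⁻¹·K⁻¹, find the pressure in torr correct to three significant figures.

P ≈ 1.51e+03 torr

ρ = PM/(RT) ⇒ P = ρRT/M = (0.801 × 62.36 × 515.0) / 17.03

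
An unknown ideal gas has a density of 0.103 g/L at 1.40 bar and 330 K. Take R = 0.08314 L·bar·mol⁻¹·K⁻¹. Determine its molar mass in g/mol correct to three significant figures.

ρ = PM/(RT) ⇒ M = ρRT/P = (0.103 × 0.08314 × 330.0) / 1.40

M ≈ 2.02 g/mol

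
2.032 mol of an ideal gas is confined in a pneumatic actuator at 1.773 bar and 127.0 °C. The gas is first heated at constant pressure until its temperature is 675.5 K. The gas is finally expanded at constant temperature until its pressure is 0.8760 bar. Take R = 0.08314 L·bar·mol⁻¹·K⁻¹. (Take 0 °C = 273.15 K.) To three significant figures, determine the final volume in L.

V₃ ≈ 130 L

Convert: T₁ = 400.1 K.
From PV = nRT: V₁ = nRT₁/P₁ = 38.13 L.
P constant ⇒ V ∝ T: P₂ = P₁; V₂ = V₁·(T₂/T₁) = 64.37 L.
T constant ⇒ Boyle's law P V = const: T₃ = T₂; V₃ = V₂·(P₂/P₃) = 130.3 L.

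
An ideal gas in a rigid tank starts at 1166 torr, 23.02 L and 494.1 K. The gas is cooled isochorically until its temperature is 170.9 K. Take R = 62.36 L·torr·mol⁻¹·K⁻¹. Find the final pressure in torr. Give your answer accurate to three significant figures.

P₂ ≈ 403 torr

V constant ⇒ P ∝ T: V₂ = V₁; P₂ = P₁·(T₂/T₁) = 403.3 torr.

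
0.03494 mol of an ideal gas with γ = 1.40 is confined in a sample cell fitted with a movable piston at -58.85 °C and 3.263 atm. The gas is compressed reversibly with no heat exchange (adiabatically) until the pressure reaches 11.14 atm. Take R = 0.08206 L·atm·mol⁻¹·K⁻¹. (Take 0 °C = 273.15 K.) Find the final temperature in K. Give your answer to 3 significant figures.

Convert: T₁ = 214.3 K.
From PV = nRT: V₁ = nRT₁/P₁ = 0.1883 L.
Reversible adiabatic, γ = 1.40: T₂ = T₁·(P₂/P₁)^((γ−1)/γ) = 304.4 K; V₂ = V₁·(P₁/P₂)^(1/γ) = 0.07833 L.

T₂ ≈ 304 K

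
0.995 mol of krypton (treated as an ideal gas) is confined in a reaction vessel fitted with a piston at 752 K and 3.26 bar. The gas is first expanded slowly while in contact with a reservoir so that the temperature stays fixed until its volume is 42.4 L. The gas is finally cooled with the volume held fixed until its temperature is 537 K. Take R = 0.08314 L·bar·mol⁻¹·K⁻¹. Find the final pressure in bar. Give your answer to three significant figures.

P₃ ≈ 1.05 bar

From PV = nRT: V₁ = nRT₁/P₁ = 19.08 L.
Isothermal, so P V is constant: T₂ = T₁; P₂ = P₁·(V₁/V₂) = 1.467 bar.
Isochoric, so P/T is constant: V₃ = V₂; P₃ = P₂·(T₃/T₂) = 1.048 bar.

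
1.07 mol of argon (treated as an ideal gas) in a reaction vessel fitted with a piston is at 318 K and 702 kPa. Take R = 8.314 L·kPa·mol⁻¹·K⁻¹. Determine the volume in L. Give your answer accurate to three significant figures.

PV = nRT ⇒ V = nRT/P = (1.07 × 8.314 × 318) / 702

V ≈ 4.03 L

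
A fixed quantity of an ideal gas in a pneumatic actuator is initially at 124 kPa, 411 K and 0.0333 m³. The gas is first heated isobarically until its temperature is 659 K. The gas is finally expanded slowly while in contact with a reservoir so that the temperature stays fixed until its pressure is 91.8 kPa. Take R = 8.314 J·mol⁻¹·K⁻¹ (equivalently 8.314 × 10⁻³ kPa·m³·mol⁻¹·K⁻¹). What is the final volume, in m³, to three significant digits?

V₃ ≈ 0.0721 m³

P constant ⇒ V ∝ T: P₂ = P₁; V₂ = V₁·(T₂/T₁) = 0.05339 m³.
T constant ⇒ Boyle's law P V = const: T₃ = T₂; V₃ = V₂·(P₂/P₃) = 0.07212 m³.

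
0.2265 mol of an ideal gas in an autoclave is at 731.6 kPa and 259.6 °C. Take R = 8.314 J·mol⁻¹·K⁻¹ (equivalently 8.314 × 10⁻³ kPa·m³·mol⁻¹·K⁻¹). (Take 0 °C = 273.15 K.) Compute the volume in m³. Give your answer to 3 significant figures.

Convert: T = 532.75 K.
PV = nRT ⇒ V = nRT/P = (0.2265 × 8.314 × 10⁻³ × 532.75) / 731.6

V ≈ 0.00137 m³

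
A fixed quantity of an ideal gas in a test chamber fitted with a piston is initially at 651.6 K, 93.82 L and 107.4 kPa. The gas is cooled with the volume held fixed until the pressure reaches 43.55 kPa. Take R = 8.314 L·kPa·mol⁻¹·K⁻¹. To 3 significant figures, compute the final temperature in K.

T₂ ≈ 264 K

Isochoric, so P/T is constant: V₂ = V₁; T₂ = T₁·(P₂/P₁) = 264.2 K.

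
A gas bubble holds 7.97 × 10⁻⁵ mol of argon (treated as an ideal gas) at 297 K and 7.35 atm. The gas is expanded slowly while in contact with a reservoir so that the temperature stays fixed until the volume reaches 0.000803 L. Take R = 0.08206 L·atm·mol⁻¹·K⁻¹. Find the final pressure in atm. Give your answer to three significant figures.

P₂ ≈ 2.42 atm

From PV = nRT: V₁ = nRT₁/P₁ = 0.0002643 L.
Isothermal, so P V is constant: T₂ = T₁; P₂ = P₁·(V₁/V₂) = 2.419 atm.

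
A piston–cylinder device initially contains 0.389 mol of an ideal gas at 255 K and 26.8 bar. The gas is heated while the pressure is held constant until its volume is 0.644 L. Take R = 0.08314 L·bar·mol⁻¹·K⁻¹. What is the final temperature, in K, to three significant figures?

T₂ ≈ 534 K

From PV = nRT: V₁ = nRT₁/P₁ = 0.3077 L.
Isobaric, so V/T is constant: P₂ = P₁; T₂ = T₁·(V₂/V₁) = 533.7 K.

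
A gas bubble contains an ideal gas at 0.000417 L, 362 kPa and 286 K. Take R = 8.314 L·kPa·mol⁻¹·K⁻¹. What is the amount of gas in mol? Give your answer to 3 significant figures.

n ≈ 6.35e-05 mol

PV = nRT ⇒ n = PV/(RT) = (362 × 0.000417) / (8.314 × 286)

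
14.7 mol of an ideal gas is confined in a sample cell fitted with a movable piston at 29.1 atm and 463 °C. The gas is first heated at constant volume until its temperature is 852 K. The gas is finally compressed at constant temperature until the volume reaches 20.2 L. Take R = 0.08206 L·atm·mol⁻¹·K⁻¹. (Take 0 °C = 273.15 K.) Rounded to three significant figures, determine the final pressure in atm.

P₃ ≈ 50.9 atm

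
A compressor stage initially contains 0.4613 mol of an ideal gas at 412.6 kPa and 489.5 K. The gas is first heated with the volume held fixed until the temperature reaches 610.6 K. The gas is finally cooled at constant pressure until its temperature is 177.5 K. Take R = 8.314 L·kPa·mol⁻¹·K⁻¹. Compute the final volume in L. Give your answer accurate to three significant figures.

V₃ ≈ 1.32 L

From PV = nRT: V₁ = nRT₁/P₁ = 4.550 L.
V constant ⇒ P ∝ T: V₂ = V₁; P₂ = P₁·(T₂/T₁) = 514.7 kPa.
Isobaric, so V/T is constant: P₃ = P₂; V₃ = V₂·(T₃/T₂) = 1.323 L.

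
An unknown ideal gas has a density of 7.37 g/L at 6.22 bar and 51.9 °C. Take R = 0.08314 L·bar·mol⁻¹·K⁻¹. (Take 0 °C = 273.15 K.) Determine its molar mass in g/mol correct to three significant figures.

ρ = PM/(RT) ⇒ M = ρRT/P = (7.37 × 0.08314 × 325.0) / 6.22

M ≈ 32.0 g/mol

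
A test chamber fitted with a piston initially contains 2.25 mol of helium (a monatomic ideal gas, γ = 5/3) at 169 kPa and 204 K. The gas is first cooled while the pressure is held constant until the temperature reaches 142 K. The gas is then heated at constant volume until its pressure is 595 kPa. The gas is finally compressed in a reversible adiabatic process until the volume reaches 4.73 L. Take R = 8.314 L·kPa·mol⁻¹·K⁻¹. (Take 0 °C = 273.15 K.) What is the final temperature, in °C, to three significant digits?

From PV = nRT: V₁ = nRT₁/P₁ = 22.58 L.
P constant ⇒ V ∝ T: P₂ = P₁; V₂ = V₁·(T₂/T₁) = 15.72 L.
Isochoric, so P/T is constant: V₃ = V₂; T₃ = T₂·(P₃/P₂) = 499.9 K.
Reversible adiabatic, γ = 5/3: T₄ = T₃·(V₃/V₄)^(γ−1) = 1113 K; P₄ = P₃·(V₃/V₄)^γ = 4403 kPa.

T₄ ≈ 840 °C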